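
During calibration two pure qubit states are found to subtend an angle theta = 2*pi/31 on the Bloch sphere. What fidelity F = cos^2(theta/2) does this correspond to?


For states separated by angle theta on Bloch sphere:
F = cos^2(theta/2)
theta = 2*pi/31 = 0.2027
theta/2 = 0.1013
cos(theta/2) = 0.9949
F = 0.9898

0.9898


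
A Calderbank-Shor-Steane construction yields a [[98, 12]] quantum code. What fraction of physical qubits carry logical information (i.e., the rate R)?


Code rate R = k/n
= 12/98
= 0.1224

0.1224


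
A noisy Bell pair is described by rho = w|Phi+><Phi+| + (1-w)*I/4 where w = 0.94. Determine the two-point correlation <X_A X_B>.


|Phi+> = (|00> + |11>)/sqrt(2)
For the pure Bell state, <X_A X_B> = +1 (Bell-state Pauli correlator).
The maximally-mixed part I/4 has tr(I/4 * P tensor P) = 0 for any traceless Pauli P.
So <X_A X_B>_rho = w * (+1) + (1 - w) * 0
= 0.94 * (+1)
= 0.9400

0.9400


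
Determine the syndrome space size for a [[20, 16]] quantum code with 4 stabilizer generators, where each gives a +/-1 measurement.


Each stabilizer generator gives a binary (+1 or -1) measurement outcome.
With 4 independent generators:
Total syndromes = 2^4
= 16

16


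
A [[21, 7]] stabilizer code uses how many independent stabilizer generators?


For an [[n,k]] stabilizer code:
Number of stabilizer generators = n - k
= 21 - 7
= 14

14


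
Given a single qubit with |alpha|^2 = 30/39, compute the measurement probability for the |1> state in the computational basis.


|alpha|^2 = 30/39 = 0.7692
|beta|^2 = 1 - 30/39 = 9/39 = 0.2308
P(|1>) = |beta|^2 = 0.2308

0.2308


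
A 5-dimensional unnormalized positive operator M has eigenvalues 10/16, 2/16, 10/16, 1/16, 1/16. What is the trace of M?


tr(M) = sum of eigenvalues
= 10/16 + 2/16 + 10/16 + 1/16 + 1/16
= 24/16
= 1.5000

1.5000


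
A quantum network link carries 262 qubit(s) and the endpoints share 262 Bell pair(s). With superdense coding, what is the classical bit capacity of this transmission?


Superdense coding allows 2 classical bits per shared entangled pair.
262 pair(s) -> 2 * 262 = 524 classical bits

524


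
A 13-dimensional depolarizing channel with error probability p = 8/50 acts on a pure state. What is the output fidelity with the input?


F = (1-p) + p/d
= (1 - 0.1600) + 0.1600/13
= 0.8400 + 0.0123
= 0.8523

0.8523


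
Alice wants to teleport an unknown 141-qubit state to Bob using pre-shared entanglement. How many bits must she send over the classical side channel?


Quantum teleportation requires 2 classical bits per qubit teleported.
141 qubit(s) -> 2 * 141 = 282 classical bits

282


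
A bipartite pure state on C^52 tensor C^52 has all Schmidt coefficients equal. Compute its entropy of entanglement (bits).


For a maximally entangled state in d x d:
S = log2(d) = log2(52)
= 5.7004

5.7004


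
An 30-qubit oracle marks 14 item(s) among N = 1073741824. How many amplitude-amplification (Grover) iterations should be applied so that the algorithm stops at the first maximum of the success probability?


After j Grover iterations the success probability is P(j) = sin^2((2j+1)*theta), where sin(theta) = sqrt(k/N).
N = 2^30 = 1073741824, k = 14
sin(theta) = sqrt(k/N) = 0.0001141863216
theta = arcsin(sqrt(k/N)) = 0.0001141863219 rad
P(j) reaches its first maximum when (2j+1)*theta is as close as possible to pi/2, i.e. j = round(pi/(4*theta) - 1/2).
pi/(4*theta) - 1/2 = 6877.7158
(For comparison, the common estimate pi/4 * sqrt(N/k) = 6878.2158; the exact maximiser is used here.)
Optimal iterations = 6878

6878


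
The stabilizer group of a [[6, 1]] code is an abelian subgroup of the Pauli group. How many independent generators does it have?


For an [[n,k]] stabilizer code:
Number of stabilizer generators = n - k
= 6 - 1
= 5

5


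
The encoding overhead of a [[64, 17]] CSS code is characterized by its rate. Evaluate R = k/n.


Code rate R = k/n
= 17/64
= 0.2656

0.2656


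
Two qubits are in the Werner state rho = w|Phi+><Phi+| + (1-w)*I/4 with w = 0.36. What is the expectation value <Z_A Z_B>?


|Phi+> = (|00> + |11>)/sqrt(2)
For the pure Bell state, <Z_A Z_B> = +1 (Bell-state Pauli correlator).
The maximally-mixed part I/4 has tr(I/4 * P tensor P) = 0 for any traceless Pauli P.
So <Z_A Z_B>_rho = w * (+1) + (1 - w) * 0
= 0.36 * (+1)
= 0.3600

0.3600


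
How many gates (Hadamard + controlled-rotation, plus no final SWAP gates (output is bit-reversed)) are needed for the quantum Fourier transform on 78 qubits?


Hadamard gates: 78
Controlled rotations: n*(n-1)/2 = 78*77/2 = 3003
SWAP gates: 0 (omitted)
Total = 78 + 3003
= 3081

3081


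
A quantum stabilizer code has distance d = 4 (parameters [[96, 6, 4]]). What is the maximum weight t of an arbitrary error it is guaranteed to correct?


Code parameters: [[96, 6, 4]], distance d = 4.
Number of correctable errors = floor((d-1)/2)
= floor((4 - 1)/2)
= floor(3/2)
= 1

1


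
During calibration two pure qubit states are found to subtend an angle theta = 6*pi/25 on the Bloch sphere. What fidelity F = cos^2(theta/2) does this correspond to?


For states separated by angle theta on Bloch sphere:
F = cos^2(theta/2)
theta = 6*pi/25 = 0.7540
theta/2 = 0.3770
cos(theta/2) = 0.9298
F = 0.8645

0.8645


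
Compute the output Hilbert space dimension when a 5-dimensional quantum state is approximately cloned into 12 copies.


Output space = H^(tensor 12) where dim(H) = 5
dim = 5^12
= 25 (after 2 factors)
= 125 (after 3 factors)
= 625 (after 4 factors)
= 3125 (after 5 factors)
= 15625 (after 6 factors)
= 78125 (after 7 factors)
= 390625 (after 8 factors)
= 1953125 (after 9 factors)
= 9765625 (after 10 factors)
= 48828125 (after 11 factors)
= 244140625 (after 12 factors)
= 244140625

244140625


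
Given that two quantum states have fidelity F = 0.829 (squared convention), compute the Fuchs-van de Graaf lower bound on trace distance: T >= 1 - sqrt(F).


Fuchs-van de Graaf (squared-fidelity convention): 1 - sqrt(F) <= T <= sqrt(1 - F).
Lower bound: T >= 1 - sqrt(F)
sqrt(F) = sqrt(0.829) = 0.9105
T >= 1 - 0.9105
T >= 0.0895

0.0895


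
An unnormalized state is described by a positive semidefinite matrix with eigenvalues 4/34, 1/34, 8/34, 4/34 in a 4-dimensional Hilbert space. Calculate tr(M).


tr(M) = sum of eigenvalues
= 4/34 + 1/34 + 8/34 + 4/34
= 17/34
= 0.5000

0.5000


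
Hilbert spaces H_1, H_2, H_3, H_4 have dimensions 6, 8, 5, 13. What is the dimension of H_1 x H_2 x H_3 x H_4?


dim(H_1 x H_2 x H_3 x H_4) = 6 * 8 * 5 * 13
= 48 * 5 * 13
= 240 * 13
= 3120

3120


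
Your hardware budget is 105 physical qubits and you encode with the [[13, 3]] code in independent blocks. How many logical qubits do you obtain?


Each code block uses 13 physical qubits for 3 logical qubit(s).
Number of complete blocks = floor(105 / 13) = 8
Logical qubits = 8 * 3
= 24

24


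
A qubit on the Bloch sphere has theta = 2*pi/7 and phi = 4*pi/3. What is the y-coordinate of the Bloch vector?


theta = 0.8976, phi = 4.1888
r_y = sin(theta)*sin(phi) = 0.7818 * -0.8660
r_y = -0.6771

-0.6771


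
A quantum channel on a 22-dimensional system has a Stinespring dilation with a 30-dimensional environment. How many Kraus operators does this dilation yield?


Tracing out the environment in an orthonormal basis {|i>_E} gives Kraus operators K_i = <i|_E U |0>_E.
Number of Kraus operators = dim(H_env) = d_env
= 30

30


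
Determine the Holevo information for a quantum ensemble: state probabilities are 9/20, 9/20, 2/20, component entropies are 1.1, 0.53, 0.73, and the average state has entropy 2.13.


chi = S(rho) - sum_i p_i * S(rho_i)
Weighted entropy = 9/20 * 1.1 + 9/20 * 0.53 + 2/20 * 0.73
= 0.8065
chi = 2.13 - 0.8065
= 1.3235

1.3235


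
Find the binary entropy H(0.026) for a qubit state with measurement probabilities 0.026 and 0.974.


S = -p*log2(p) - (1-p)*log2(1-p)
p = 0.0260, 1-p = 0.9740
= -0.0260 * log2(0.0260) - 0.9740 * log2(0.9740)
= -(-0.1369) - (-0.0370)
= 0.1739

0.1739


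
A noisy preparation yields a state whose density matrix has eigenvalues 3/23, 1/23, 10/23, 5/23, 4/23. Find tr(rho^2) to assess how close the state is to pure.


tr(rho^2) = sum of eigenvalues squared
= (3/23)^2 + (1/23)^2 + (10/23)^2 + (5/23)^2 + (4/23)^2
= (9 + 1 + 100 + 25 + 16) / 529
= 151/529
= 0.2854

0.2854


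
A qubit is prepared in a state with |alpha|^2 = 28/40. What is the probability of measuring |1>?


|alpha|^2 = 28/40 = 0.7000
|beta|^2 = 1 - 28/40 = 12/40 = 0.3000
P(|1>) = |beta|^2 = 0.3000

0.3000


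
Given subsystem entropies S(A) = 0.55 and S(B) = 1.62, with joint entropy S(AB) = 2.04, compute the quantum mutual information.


I(A:B) = S(A) + S(B) - S(AB)
= 0.55 + 1.62 - 2.04
= 0.1300

0.1300


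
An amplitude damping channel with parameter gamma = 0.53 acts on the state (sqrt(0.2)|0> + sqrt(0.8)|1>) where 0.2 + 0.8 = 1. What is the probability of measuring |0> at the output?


For amplitude damping with parameter gamma on state sqrt(a)|0> + sqrt(b)|1>:
alpha^2 = 0.2, beta^2 = 0.8
P(|0>) = alpha^2 + gamma * beta^2
= 0.2 + 0.53 * 0.8
= 0.2 + 0.4240
= 0.6240

0.6240


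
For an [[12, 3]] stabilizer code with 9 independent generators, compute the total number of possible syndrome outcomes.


Each stabilizer generator gives a binary (+1 or -1) measurement outcome.
With 9 independent generators:
Total syndromes = 2^9
= 512

512


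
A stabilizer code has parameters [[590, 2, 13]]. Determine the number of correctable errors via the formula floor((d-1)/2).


Code parameters: [[590, 2, 13]], distance d = 13.
Number of correctable errors = floor((d-1)/2)
= floor((13 - 1)/2)
= floor(12/2)
= 6

6


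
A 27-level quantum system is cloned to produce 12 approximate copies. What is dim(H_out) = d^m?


Output space = H^(tensor 12) where dim(H) = 27
dim = 27^12
= 729 (after 2 factors)
= 19683 (after 3 factors)
= 531441 (after 4 factors)
= 14348907 (after 5 factors)
= 387420489 (after 6 factors)
= 10460353203 (after 7 factors)
= 282429536481 (after 8 factors)
= 7625597484987 (after 9 factors)
= 205891132094649 (after 10 factors)
= 5559060566555523 (after 11 factors)
= 150094635296999121 (after 12 factors)
= 150094635296999121

150094635296999121


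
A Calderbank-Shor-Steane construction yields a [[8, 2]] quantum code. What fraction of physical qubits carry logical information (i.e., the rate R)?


Code rate R = k/n
= 2/8
= 0.2500

0.2500


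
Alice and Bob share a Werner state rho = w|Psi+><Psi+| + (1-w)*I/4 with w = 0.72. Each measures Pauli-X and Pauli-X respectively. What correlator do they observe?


|Psi+> = (|01> + |10>)/sqrt(2)
For the pure Bell state, <X_A X_B> = +1 (Bell-state Pauli correlator).
The maximally-mixed part I/4 has tr(I/4 * P tensor P) = 0 for any traceless Pauli P.
So <X_A X_B>_rho = w * (+1) + (1 - w) * 0
= 0.72 * (+1)
= 0.7200

0.7200


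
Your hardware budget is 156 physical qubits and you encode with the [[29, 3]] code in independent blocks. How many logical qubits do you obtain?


Each code block uses 29 physical qubits for 3 logical qubit(s).
Number of complete blocks = floor(156 / 29) = 5
Logical qubits = 5 * 3
= 15

15


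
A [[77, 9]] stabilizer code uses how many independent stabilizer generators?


For an [[n,k]] stabilizer code:
Number of stabilizer generators = n - k
= 77 - 9
= 68

68


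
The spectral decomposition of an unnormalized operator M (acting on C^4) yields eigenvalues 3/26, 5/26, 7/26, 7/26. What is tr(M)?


tr(M) = sum of eigenvalues
= 3/26 + 5/26 + 7/26 + 7/26
= 22/26
= 0.8462

0.8462


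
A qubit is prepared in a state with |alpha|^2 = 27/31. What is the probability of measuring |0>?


|alpha|^2 = 27/31 = 0.8710
|beta|^2 = 1 - 27/31 = 4/31 = 0.1290
P(|0>) = |alpha|^2 = 0.8710

0.8710


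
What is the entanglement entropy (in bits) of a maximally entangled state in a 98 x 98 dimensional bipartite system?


For a maximally entangled state in d x d:
S = log2(d) = log2(98)
= 6.6147

6.6147


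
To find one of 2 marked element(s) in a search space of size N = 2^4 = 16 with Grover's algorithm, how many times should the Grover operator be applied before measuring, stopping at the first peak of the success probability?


After j Grover iterations the success probability is P(j) = sin^2((2j+1)*theta), where sin(theta) = sqrt(k/N).
N = 2^4 = 16, k = 2
sin(theta) = sqrt(k/N) = 0.3535533906
theta = arcsin(sqrt(k/N)) = 0.3613671239 rad
P(j) reaches its first maximum when (2j+1)*theta is as close as possible to pi/2, i.e. j = round(pi/(4*theta) - 1/2).
pi/(4*theta) - 1/2 = 1.6734
(For comparison, the common estimate pi/4 * sqrt(N/k) = 2.2214; the exact maximiser is used here.)
Optimal iterations = 2

2


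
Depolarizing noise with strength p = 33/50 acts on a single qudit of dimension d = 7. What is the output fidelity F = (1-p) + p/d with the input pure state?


F = (1-p) + p/d
= (1 - 0.6600) + 0.6600/7
= 0.3400 + 0.0943
= 0.4343

0.4343


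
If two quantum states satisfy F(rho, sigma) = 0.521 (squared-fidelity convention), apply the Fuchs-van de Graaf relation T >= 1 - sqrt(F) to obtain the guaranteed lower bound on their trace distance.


Fuchs-van de Graaf (squared-fidelity convention): 1 - sqrt(F) <= T <= sqrt(1 - F).
Lower bound: T >= 1 - sqrt(F)
sqrt(F) = sqrt(0.521) = 0.7218
T >= 1 - 0.7218
T >= 0.2782

0.2782


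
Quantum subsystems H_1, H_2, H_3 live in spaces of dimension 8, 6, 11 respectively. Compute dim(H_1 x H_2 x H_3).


dim(H_1 x H_2 x H_3) = 8 * 6 * 11
= 48 * 11
= 528

528


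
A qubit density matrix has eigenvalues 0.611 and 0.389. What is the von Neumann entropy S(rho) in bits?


S = -p*log2(p) - (1-p)*log2(1-p)
p = 0.6110, 1-p = 0.3890
= -0.6110 * log2(0.6110) - 0.3890 * log2(0.3890)
= -(-0.4343) - (-0.5299)
= 0.9642

0.9642


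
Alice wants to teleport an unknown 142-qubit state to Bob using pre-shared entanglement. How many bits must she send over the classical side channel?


Quantum teleportation requires 2 classical bits per qubit teleported.
142 qubit(s) -> 2 * 142 = 284 classical bits

284


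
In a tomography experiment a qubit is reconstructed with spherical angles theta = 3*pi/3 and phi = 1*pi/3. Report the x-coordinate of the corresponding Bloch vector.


theta = 3.1416, phi = 1.0472
r_x = sin(theta)*cos(phi) = 0.0000 * 0.5000
r_x = 0.0000

0.0000


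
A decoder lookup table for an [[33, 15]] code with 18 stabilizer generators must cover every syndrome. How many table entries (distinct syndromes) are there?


Each stabilizer generator gives a binary (+1 or -1) measurement outcome.
With 18 independent generators:
Total syndromes = 2^18
= 262144

262144


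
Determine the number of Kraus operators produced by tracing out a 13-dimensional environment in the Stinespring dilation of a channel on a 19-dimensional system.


Tracing out the environment in an orthonormal basis {|i>_E} gives Kraus operators K_i = <i|_E U |0>_E.
Number of Kraus operators = dim(H_env) = d_env
= 13

13


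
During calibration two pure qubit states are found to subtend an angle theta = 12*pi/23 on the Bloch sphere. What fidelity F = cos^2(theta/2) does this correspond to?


For states separated by angle theta on Bloch sphere:
F = cos^2(theta/2)
theta = 12*pi/23 = 1.6391
theta/2 = 0.8195
cos(theta/2) = 0.6826
F = 0.4659

0.4659


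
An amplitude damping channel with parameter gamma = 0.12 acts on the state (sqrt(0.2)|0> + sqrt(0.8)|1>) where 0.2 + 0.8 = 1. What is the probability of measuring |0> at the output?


For amplitude damping with parameter gamma on state sqrt(a)|0> + sqrt(b)|1>:
alpha^2 = 0.2, beta^2 = 0.8
P(|0>) = alpha^2 + gamma * beta^2
= 0.2 + 0.12 * 0.8
= 0.2 + 0.0960
= 0.2960

0.2960


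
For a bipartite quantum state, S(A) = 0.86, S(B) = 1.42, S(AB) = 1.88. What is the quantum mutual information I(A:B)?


I(A:B) = S(A) + S(B) - S(AB)
= 0.86 + 1.42 - 1.88
= 0.4000

0.4000


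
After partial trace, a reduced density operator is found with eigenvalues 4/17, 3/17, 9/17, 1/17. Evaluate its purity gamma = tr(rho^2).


tr(rho^2) = sum of eigenvalues squared
= (4/17)^2 + (3/17)^2 + (9/17)^2 + (1/17)^2
= (16 + 9 + 81 + 1) / 289
= 107/289
= 0.3702

0.3702


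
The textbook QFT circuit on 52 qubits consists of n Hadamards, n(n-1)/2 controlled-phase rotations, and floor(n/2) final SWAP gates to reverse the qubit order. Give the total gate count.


Hadamard gates: 52
Controlled rotations: n*(n-1)/2 = 52*51/2 = 1326
SWAP gates: floor(n/2) = floor(52/2) = 26
Total = 52 + 1326 + 26
= 1404

1404


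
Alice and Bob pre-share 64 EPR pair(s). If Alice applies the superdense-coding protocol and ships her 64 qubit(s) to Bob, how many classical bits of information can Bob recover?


Superdense coding allows 2 classical bits per shared entangled pair.
64 pair(s) -> 2 * 64 = 128 classical bits

128


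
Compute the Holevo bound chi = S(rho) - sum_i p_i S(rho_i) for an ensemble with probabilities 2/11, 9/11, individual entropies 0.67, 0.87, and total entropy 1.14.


chi = S(rho) - sum_i p_i * S(rho_i)
Weighted entropy = 2/11 * 0.67 + 9/11 * 0.87
= 0.8336
chi = 1.14 - 0.8336
= 0.3064

0.3064


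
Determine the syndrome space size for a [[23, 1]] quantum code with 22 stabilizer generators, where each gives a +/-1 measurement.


Each stabilizer generator gives a binary (+1 or -1) measurement outcome.
With 22 independent generators:
Total syndromes = 2^22
= 4194304

4194304


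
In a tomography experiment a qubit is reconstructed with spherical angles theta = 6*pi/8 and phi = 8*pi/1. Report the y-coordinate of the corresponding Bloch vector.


theta = 2.3562, phi = 25.1327
r_y = sin(theta)*sin(phi) = 0.7071 * 0.0000
r_y = 0.0000

0.0000


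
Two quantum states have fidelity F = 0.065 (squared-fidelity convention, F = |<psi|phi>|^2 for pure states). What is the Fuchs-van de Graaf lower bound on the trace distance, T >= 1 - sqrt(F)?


Fuchs-van de Graaf (squared-fidelity convention): 1 - sqrt(F) <= T <= sqrt(1 - F).
Lower bound: T >= 1 - sqrt(F)
sqrt(F) = sqrt(0.065) = 0.2550
T >= 1 - 0.2550
T >= 0.7450

0.7450


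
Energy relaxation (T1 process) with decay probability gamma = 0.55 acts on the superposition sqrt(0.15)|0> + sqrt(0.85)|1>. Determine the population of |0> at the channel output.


For amplitude damping with parameter gamma on state sqrt(a)|0> + sqrt(b)|1>:
alpha^2 = 0.15, beta^2 = 0.85
P(|0>) = alpha^2 + gamma * beta^2
= 0.15 + 0.55 * 0.85
= 0.15 + 0.4675
= 0.6175

0.6175


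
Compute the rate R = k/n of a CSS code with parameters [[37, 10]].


Code rate R = k/n
= 10/37
= 0.2703

0.2703


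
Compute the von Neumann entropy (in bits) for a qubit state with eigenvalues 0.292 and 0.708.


S = -p*log2(p) - (1-p)*log2(1-p)
p = 0.2920, 1-p = 0.7080
= -0.2920 * log2(0.2920) - 0.7080 * log2(0.7080)
= -(-0.5186) - (-0.3527)
= 0.8713

0.8713


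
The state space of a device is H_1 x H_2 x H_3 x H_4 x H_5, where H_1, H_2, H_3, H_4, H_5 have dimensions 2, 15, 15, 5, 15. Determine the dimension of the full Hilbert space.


dim(H_1 x H_2 x H_3 x H_4 x H_5) = 2 * 15 * 15 * 5 * 15
= 30 * 15 * 5 * 15
= 450 * 5 * 15
= 2250 * 15
= 33750

33750


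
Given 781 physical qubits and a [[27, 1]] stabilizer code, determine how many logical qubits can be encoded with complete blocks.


Each code block uses 27 physical qubits for 1 logical qubit(s).
Number of complete blocks = floor(781 / 27) = 28
Logical qubits = 28 * 1
= 28

28


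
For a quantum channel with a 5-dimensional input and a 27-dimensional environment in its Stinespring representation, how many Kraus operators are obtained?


Tracing out the environment in an orthonormal basis {|i>_E} gives Kraus operators K_i = <i|_E U |0>_E.
Number of Kraus operators = dim(H_env) = d_env
= 27

27


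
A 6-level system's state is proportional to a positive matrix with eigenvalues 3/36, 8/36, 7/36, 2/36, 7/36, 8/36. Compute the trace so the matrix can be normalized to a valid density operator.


tr(M) = sum of eigenvalues
= 3/36 + 8/36 + 7/36 + 2/36 + 7/36 + 8/36
= 35/36
= 0.9722

0.9722


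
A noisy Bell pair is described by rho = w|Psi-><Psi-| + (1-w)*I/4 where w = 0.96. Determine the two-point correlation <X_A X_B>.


|Psi-> = (|01> - |10>)/sqrt(2)
For the pure Bell state, <X_A X_B> = -1 (Bell-state Pauli correlator).
The maximally-mixed part I/4 has tr(I/4 * P tensor P) = 0 for any traceless Pauli P.
So <X_A X_B>_rho = w * (-1) + (1 - w) * 0
= 0.96 * (-1)
= -0.9600

-0.9600


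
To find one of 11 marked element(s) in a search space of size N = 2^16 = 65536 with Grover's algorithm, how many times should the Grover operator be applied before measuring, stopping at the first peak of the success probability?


After j Grover iterations the success probability is P(j) = sin^2((2j+1)*theta), where sin(theta) = sqrt(k/N).
N = 2^16 = 65536, k = 11
sin(theta) = sqrt(k/N) = 0.01295556559
theta = arcsin(sqrt(k/N)) = 0.01295592804 rad
P(j) reaches its first maximum when (2j+1)*theta is as close as possible to pi/2, i.e. j = round(pi/(4*theta) - 1/2).
pi/(4*theta) - 1/2 = 60.1208
(For comparison, the common estimate pi/4 * sqrt(N/k) = 60.6225; the exact maximiser is used here.)
Optimal iterations = 60

60


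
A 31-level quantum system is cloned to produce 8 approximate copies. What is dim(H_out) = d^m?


Output space = H^(tensor 8) where dim(H) = 31
dim = 31^8
= 961 (after 2 factors)
= 29791 (after 3 factors)
= 923521 (after 4 factors)
= 28629151 (after 5 factors)
= 887503681 (after 6 factors)
= 27512614111 (after 7 factors)
= 852891037441 (after 8 factors)
= 852891037441

852891037441


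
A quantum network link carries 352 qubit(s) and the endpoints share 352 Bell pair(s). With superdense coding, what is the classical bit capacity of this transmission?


Superdense coding allows 2 classical bits per shared entangled pair.
352 pair(s) -> 2 * 352 = 704 classical bits

704


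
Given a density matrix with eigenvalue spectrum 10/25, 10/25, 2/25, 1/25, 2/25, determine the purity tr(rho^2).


tr(rho^2) = sum of eigenvalues squared
= (10/25)^2 + (10/25)^2 + (2/25)^2 + (1/25)^2 + (2/25)^2
= (100 + 100 + 4 + 1 + 4) / 625
= 209/625
= 0.3344

0.3344


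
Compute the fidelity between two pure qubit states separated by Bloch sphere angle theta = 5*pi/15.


For states separated by angle theta on Bloch sphere:
F = cos^2(theta/2)
theta = 5*pi/15 = 1.0472
theta/2 = 0.5236
cos(theta/2) = 0.8660
F = 0.7500

0.7500


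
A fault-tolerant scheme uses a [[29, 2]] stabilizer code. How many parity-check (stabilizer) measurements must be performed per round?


For an [[n,k]] stabilizer code:
Number of stabilizer generators = n - k
= 29 - 2
= 27

27


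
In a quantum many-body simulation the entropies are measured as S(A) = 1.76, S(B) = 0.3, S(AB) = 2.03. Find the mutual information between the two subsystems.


I(A:B) = S(A) + S(B) - S(AB)
= 1.76 + 0.3 - 2.03
= 0.0300

0.0300


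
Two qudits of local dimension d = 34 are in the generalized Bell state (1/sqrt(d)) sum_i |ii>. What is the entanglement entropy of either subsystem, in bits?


For a maximally entangled state in d x d:
S = log2(d) = log2(34)
= 5.0875

5.0875


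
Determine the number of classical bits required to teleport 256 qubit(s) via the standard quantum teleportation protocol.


Quantum teleportation requires 2 classical bits per qubit teleported.
256 qubit(s) -> 2 * 256 = 512 classical bits

512


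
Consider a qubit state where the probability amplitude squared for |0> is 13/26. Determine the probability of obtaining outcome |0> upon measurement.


|alpha|^2 = 13/26 = 0.5000
|beta|^2 = 1 - 13/26 = 13/26 = 0.5000
P(|0>) = |alpha|^2 = 0.5000

0.5000


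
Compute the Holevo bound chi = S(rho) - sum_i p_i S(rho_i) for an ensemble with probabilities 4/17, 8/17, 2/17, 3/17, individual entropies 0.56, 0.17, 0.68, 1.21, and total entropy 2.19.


chi = S(rho) - sum_i p_i * S(rho_i)
Weighted entropy = 4/17 * 0.56 + 8/17 * 0.17 + 2/17 * 0.68 + 3/17 * 1.21
= 0.5053
chi = 2.19 - 0.5053
= 1.6847

1.6847


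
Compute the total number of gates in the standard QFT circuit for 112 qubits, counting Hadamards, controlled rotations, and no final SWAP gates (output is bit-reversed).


Hadamard gates: 112
Controlled rotations: n*(n-1)/2 = 112*111/2 = 6216
SWAP gates: 0 (omitted)
Total = 112 + 6216
= 6328

6328


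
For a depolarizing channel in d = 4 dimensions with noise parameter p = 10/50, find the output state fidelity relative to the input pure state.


F = (1-p) + p/d
= (1 - 0.2000) + 0.2000/4
= 0.8000 + 0.0500
= 0.8500

0.8500


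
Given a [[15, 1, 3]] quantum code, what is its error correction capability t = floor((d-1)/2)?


Code parameters: [[15, 1, 3]], distance d = 3.
Number of correctable errors = floor((d-1)/2)
= floor((3 - 1)/2)
= floor(2/2)
= 1

1


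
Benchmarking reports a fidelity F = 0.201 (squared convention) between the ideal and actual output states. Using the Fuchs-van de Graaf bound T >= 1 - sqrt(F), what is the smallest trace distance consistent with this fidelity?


Fuchs-van de Graaf (squared-fidelity convention): 1 - sqrt(F) <= T <= sqrt(1 - F).
Lower bound: T >= 1 - sqrt(F)
sqrt(F) = sqrt(0.201) = 0.4483
T >= 1 - 0.4483
T >= 0.5517

0.5517


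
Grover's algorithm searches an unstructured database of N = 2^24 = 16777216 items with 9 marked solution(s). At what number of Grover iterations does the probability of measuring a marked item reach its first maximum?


After j Grover iterations the success probability is P(j) = sin^2((2j+1)*theta), where sin(theta) = sqrt(k/N).
N = 2^24 = 16777216, k = 9
sin(theta) = sqrt(k/N) = 0.000732421875
theta = arcsin(sqrt(k/N)) = 0.0007324219405 rad
P(j) reaches its first maximum when (2j+1)*theta is as close as possible to pi/2, i.e. j = round(pi/(4*theta) - 1/2).
pi/(4*theta) - 1/2 = 1071.8302
(For comparison, the common estimate pi/4 * sqrt(N/k) = 1072.3303; the exact maximiser is used here.)
Optimal iterations = 1072

1072


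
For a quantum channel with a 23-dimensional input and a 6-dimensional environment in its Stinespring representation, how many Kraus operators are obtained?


Tracing out the environment in an orthonormal basis {|i>_E} gives Kraus operators K_i = <i|_E U |0>_E.
Number of Kraus operators = dim(H_env) = d_env
= 6

6


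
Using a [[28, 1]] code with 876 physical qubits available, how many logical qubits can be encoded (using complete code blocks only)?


Each code block uses 28 physical qubits for 1 logical qubit(s).
Number of complete blocks = floor(876 / 28) = 31
Logical qubits = 31 * 1
= 31

31


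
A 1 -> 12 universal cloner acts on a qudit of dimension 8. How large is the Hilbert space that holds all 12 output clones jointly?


Output space = H^(tensor 12) where dim(H) = 8
dim = 8^12
= 64 (after 2 factors)
= 512 (after 3 factors)
= 4096 (after 4 factors)
= 32768 (after 5 factors)
= 262144 (after 6 factors)
= 2097152 (after 7 factors)
= 16777216 (after 8 factors)
= 134217728 (after 9 factors)
= 1073741824 (after 10 factors)
= 8589934592 (after 11 factors)
= 68719476736 (after 12 factors)
= 68719476736

68719476736


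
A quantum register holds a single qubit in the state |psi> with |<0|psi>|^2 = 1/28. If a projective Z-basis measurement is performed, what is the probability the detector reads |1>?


|alpha|^2 = 1/28 = 0.0357
|beta|^2 = 1 - 1/28 = 27/28 = 0.9643
P(|1>) = |beta|^2 = 0.9643

0.9643


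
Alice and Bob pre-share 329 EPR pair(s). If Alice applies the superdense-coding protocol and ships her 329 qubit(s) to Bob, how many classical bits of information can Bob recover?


Superdense coding allows 2 classical bits per shared entangled pair.
329 pair(s) -> 2 * 329 = 658 classical bits

658


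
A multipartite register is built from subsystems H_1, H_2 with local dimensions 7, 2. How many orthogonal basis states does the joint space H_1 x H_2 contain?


dim(H_1 x H_2) = 7 * 2
= 14

14


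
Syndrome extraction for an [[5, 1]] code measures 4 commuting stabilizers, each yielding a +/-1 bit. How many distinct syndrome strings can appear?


Each stabilizer generator gives a binary (+1 or -1) measurement outcome.
With 4 independent generators:
Total syndromes = 2^4
= 16

16


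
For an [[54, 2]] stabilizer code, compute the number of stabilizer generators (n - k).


For an [[n,k]] stabilizer code:
Number of stabilizer generators = n - k
= 54 - 2
= 52

52


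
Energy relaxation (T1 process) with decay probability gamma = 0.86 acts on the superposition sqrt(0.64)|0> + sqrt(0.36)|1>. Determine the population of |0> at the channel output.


For amplitude damping with parameter gamma on state sqrt(a)|0> + sqrt(b)|1>:
alpha^2 = 0.64, beta^2 = 0.36
P(|0>) = alpha^2 + gamma * beta^2
= 0.64 + 0.86 * 0.36
= 0.64 + 0.3096
= 0.9496

0.9496


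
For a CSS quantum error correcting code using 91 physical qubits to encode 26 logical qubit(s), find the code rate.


Code rate R = k/n
= 26/91
= 0.2857

0.2857


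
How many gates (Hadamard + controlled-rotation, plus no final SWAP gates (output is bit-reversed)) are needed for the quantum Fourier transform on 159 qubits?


Hadamard gates: 159
Controlled rotations: n*(n-1)/2 = 159*158/2 = 12561
SWAP gates: 0 (omitted)
Total = 159 + 12561
= 12720

12720


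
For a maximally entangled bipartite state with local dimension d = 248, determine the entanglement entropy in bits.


For a maximally entangled state in d x d:
S = log2(d) = log2(248)
= 7.9542

7.9542


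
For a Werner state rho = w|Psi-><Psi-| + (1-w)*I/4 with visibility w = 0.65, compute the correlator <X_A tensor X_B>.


|Psi-> = (|01> - |10>)/sqrt(2)
For the pure Bell state, <X_A X_B> = -1 (Bell-state Pauli correlator).
The maximally-mixed part I/4 has tr(I/4 * P tensor P) = 0 for any traceless Pauli P.
So <X_A X_B>_rho = w * (-1) + (1 - w) * 0
= 0.65 * (-1)
= -0.6500

-0.6500


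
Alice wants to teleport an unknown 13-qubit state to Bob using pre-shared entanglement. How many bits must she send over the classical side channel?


Quantum teleportation requires 2 classical bits per qubit teleported.
13 qubit(s) -> 2 * 13 = 26 classical bits

26


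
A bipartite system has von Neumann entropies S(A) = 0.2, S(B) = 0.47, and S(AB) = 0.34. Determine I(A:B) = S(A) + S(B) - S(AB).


I(A:B) = S(A) + S(B) - S(AB)
= 0.2 + 0.47 - 0.34
= 0.3300

0.3300


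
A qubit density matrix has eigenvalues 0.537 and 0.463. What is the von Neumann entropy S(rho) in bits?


S = -p*log2(p) - (1-p)*log2(1-p)
p = 0.5370, 1-p = 0.4630
= -0.5370 * log2(0.5370) - 0.4630 * log2(0.4630)
= -(-0.4817) - (-0.5144)
= 0.9960

0.9960


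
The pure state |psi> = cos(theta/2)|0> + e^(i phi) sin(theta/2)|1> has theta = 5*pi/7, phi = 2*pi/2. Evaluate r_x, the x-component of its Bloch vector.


theta = 2.2440, phi = 3.1416
r_x = sin(theta)*cos(phi) = 0.7818 * -1.0000
r_x = -0.7818

-0.7818


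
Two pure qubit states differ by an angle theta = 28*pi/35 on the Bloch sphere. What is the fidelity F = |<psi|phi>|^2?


For states separated by angle theta on Bloch sphere:
F = cos^2(theta/2)
theta = 28*pi/35 = 2.5133
theta/2 = 1.2566
cos(theta/2) = 0.3090
F = 0.0955

0.0955


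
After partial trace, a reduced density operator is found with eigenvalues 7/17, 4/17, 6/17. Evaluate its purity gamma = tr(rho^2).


tr(rho^2) = sum of eigenvalues squared
= (7/17)^2 + (4/17)^2 + (6/17)^2
= (49 + 16 + 36) / 289
= 101/289
= 0.3495

0.3495


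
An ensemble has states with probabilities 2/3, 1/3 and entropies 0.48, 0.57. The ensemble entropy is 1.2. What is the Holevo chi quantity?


chi = S(rho) - sum_i p_i * S(rho_i)
Weighted entropy = 2/3 * 0.48 + 1/3 * 0.57
= 0.5100
chi = 1.2 - 0.5100
= 0.6900

0.6900


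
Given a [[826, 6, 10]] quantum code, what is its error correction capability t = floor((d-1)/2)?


Code parameters: [[826, 6, 10]], distance d = 10.
Number of correctable errors = floor((d-1)/2)
= floor((10 - 1)/2)
= floor(9/2)
= 4

4


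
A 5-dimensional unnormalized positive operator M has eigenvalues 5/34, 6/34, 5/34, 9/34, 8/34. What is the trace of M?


tr(M) = sum of eigenvalues
= 5/34 + 6/34 + 5/34 + 9/34 + 8/34
= 33/34
= 0.9706

0.9706


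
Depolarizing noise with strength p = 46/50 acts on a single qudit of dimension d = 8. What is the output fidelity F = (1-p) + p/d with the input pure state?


F = (1-p) + p/d
= (1 - 0.9200) + 0.9200/8
= 0.0800 + 0.1150
= 0.1950

0.1950


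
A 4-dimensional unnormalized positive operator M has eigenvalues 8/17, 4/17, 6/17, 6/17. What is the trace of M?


tr(M) = sum of eigenvalues
= 8/17 + 4/17 + 6/17 + 6/17
= 24/17
= 1.4118

1.4118


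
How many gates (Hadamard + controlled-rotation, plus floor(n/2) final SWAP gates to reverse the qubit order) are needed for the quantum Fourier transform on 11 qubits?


Hadamard gates: 11
Controlled rotations: n*(n-1)/2 = 11*10/2 = 55
SWAP gates: floor(n/2) = floor(11/2) = 5
Total = 11 + 55 + 5
= 71

71


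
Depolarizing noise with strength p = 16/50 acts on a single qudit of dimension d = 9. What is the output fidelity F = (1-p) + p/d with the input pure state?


F = (1-p) + p/d
= (1 - 0.3200) + 0.3200/9
= 0.6800 + 0.0356
= 0.7156

0.7156


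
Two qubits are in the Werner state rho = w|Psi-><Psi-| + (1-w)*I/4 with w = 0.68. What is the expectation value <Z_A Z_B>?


|Psi-> = (|01> - |10>)/sqrt(2)
For the pure Bell state, <Z_A Z_B> = -1 (Bell-state Pauli correlator).
The maximally-mixed part I/4 has tr(I/4 * P tensor P) = 0 for any traceless Pauli P.
So <Z_A Z_B>_rho = w * (-1) + (1 - w) * 0
= 0.68 * (-1)
= -0.6800

-0.6800


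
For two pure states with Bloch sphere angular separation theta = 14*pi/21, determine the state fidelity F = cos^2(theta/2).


For states separated by angle theta on Bloch sphere:
F = cos^2(theta/2)
theta = 14*pi/21 = 2.0944
theta/2 = 1.0472
cos(theta/2) = 0.5000
F = 0.2500

0.2500


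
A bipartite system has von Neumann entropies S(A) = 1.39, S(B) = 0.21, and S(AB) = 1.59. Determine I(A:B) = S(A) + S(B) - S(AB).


I(A:B) = S(A) + S(B) - S(AB)
= 1.39 + 0.21 - 1.59
= 0.0100

0.0100


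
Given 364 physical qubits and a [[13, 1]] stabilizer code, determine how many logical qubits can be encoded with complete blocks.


Each code block uses 13 physical qubits for 1 logical qubit(s).
Number of complete blocks = floor(364 / 13) = 28
Logical qubits = 28 * 1
= 28

28


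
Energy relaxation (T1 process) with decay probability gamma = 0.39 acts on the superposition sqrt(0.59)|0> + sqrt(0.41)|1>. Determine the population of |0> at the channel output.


For amplitude damping with parameter gamma on state sqrt(a)|0> + sqrt(b)|1>:
alpha^2 = 0.59, beta^2 = 0.41
P(|0>) = alpha^2 + gamma * beta^2
= 0.59 + 0.39 * 0.41
= 0.59 + 0.1599
= 0.7499

0.7499


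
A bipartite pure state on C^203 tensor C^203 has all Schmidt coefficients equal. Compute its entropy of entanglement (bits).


For a maximally entangled state in d x d:
S = log2(d) = log2(203)
= 7.6653

7.6653


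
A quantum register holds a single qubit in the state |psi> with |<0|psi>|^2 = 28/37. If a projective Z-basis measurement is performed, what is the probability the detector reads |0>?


|alpha|^2 = 28/37 = 0.7568
|beta|^2 = 1 - 28/37 = 9/37 = 0.2432
P(|0>) = |alpha|^2 = 0.7568

0.7568


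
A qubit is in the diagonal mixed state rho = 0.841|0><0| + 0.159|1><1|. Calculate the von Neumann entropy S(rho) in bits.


S = -p*log2(p) - (1-p)*log2(1-p)
p = 0.8410, 1-p = 0.1590
= -0.8410 * log2(0.8410) - 0.1590 * log2(0.1590)
= -(-0.2101) - (-0.4218)
= 0.6319

0.6319


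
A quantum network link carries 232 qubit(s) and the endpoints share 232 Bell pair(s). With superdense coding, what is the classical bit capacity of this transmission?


Superdense coding allows 2 classical bits per shared entangled pair.
232 pair(s) -> 2 * 232 = 464 classical bits

464


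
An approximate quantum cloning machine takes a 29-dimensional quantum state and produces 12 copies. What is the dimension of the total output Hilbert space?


Output space = H^(tensor 12) where dim(H) = 29
dim = 29^12
= 841 (after 2 factors)
= 24389 (after 3 factors)
= 707281 (after 4 factors)
= 20511149 (after 5 factors)
= 594823321 (after 6 factors)
= 17249876309 (after 7 factors)
= 500246412961 (after 8 factors)
= 14507145975869 (after 9 factors)
= 420707233300201 (after 10 factors)
= 12200509765705829 (after 11 factors)
= 353814783205469041 (after 12 factors)
= 353814783205469041

353814783205469041


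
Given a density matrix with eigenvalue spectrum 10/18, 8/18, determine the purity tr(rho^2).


tr(rho^2) = sum of eigenvalues squared
= (10/18)^2 + (8/18)^2
= (100 + 64) / 324
= 164/324
= 0.5062

0.5062


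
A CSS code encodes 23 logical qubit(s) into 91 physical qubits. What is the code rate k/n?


Code rate R = k/n
= 23/91
= 0.2527

0.2527


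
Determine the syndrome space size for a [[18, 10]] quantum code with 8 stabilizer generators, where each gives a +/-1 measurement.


Each stabilizer generator gives a binary (+1 or -1) measurement outcome.
With 8 independent generators:
Total syndromes = 2^8
= 256

256


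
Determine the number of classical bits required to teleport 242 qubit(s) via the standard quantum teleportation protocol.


Quantum teleportation requires 2 classical bits per qubit teleported.
242 qubit(s) -> 2 * 242 = 484 classical bits

484


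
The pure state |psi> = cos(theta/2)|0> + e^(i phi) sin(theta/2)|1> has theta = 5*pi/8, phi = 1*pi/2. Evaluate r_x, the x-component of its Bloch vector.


theta = 1.9635, phi = 1.5708
r_x = sin(theta)*cos(phi) = 0.9239 * 0.0000
r_x = 0.0000

0.0000


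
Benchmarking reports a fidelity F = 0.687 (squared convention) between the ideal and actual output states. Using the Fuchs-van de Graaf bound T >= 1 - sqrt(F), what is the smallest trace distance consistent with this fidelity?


Fuchs-van de Graaf (squared-fidelity convention): 1 - sqrt(F) <= T <= sqrt(1 - F).
Lower bound: T >= 1 - sqrt(F)
sqrt(F) = sqrt(0.687) = 0.8289
T >= 1 - 0.8289
T >= 0.1711

0.1711


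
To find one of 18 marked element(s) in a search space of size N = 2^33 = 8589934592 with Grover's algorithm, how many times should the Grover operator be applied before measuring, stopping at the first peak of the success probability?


After j Grover iterations the success probability is P(j) = sin^2((2j+1)*theta), where sin(theta) = sqrt(k/N).
N = 2^33 = 8589934592, k = 18
sin(theta) = sqrt(k/N) = 4.577636719e-05
theta = arcsin(sqrt(k/N)) = 4.57763672e-05 rad
P(j) reaches its first maximum when (2j+1)*theta is as close as possible to pi/2, i.e. j = round(pi/(4*theta) - 1/2).
pi/(4*theta) - 1/2 = 17156.7847
(For comparison, the common estimate pi/4 * sqrt(N/k) = 17157.2847; the exact maximiser is used here.)
Optimal iterations = 17157

17157


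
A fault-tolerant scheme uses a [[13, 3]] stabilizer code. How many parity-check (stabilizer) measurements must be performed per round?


For an [[n,k]] stabilizer code:
Number of stabilizer generators = n - k
= 13 - 3
= 10

10


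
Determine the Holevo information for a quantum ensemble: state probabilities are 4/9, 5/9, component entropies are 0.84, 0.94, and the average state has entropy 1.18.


chi = S(rho) - sum_i p_i * S(rho_i)
Weighted entropy = 4/9 * 0.84 + 5/9 * 0.94
= 0.8956
chi = 1.18 - 0.8956
= 0.2844

0.2844


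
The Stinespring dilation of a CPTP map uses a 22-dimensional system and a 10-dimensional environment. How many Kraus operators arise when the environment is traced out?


Tracing out the environment in an orthonormal basis {|i>_E} gives Kraus operators K_i = <i|_E U |0>_E.
Number of Kraus operators = dim(H_env) = d_env
= 10

10


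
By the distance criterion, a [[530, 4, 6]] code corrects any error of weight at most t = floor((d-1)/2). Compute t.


Code parameters: [[530, 4, 6]], distance d = 6.
Number of correctable errors = floor((d-1)/2)
= floor((6 - 1)/2)
= floor(5/2)
= 2

2
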